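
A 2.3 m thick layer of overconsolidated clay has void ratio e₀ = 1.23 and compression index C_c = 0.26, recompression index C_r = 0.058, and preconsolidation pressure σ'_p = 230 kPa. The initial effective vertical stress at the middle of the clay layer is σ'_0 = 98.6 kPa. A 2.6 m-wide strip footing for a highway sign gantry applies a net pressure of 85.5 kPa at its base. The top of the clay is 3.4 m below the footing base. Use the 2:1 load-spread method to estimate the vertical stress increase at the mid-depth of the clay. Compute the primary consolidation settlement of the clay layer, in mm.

Mid-depth of clay below the footing base: z = 3.4 + 2.3/2 = 4.55 m.
Stress increase at mid-clay by the 2:1 spreading method:
Δσ = qB/(B+z) = 85.5×2.6/(2.6+4.55) = 31.091 kPa
Final effective stress: σ'_f = 98.6 + 31.091 = 129.69 kPa.
σ'_f = 129.69 ≤ σ'_p = 230 kPa, so the clay remains overconsolidated and only the recompression index applies:
S_c = C_r·H/(1+e₀)·log₁₀(σ'_f/σ'_0) = 0.058×2.3/2.23×log₁₀(129.69/98.6)
    = 0.059821 × 0.11903 = 0.007121 m

S_c ≈ 7.12 mm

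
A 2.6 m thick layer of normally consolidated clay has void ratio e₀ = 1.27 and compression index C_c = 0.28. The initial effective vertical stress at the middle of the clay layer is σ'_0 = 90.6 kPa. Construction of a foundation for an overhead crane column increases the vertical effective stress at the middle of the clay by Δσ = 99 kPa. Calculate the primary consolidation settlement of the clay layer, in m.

S_c ≈ 0.103 m

Final effective stress: σ'_f = σ'_0 + Δσ = 90.6 + 99 = 189.6 kPa.
Normally consolidated clay, so the full stress increment lies on the virgin compression line:
S_c = C_c·H/(1+e₀)·log₁₀(σ'_f/σ'_0) = 0.28×2.6/(1+1.27)×log₁₀(189.6/90.6)
    = 0.3207 × 0.32071 = 0.1029 m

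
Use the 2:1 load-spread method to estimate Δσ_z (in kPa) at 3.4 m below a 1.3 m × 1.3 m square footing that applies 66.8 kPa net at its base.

By the 2:1 method the load spreads at 1 horizontal : 2 vertical, so at depth z the loaded area has grown by z in each plan dimension:
Δσ = qBL/((B+z)(L+z)) = 66.8×1.3×1.3/((1.3+3.4)(1.3+3.4)) = 5.1105 kPa

Δσ_z ≈ 5.11 kPa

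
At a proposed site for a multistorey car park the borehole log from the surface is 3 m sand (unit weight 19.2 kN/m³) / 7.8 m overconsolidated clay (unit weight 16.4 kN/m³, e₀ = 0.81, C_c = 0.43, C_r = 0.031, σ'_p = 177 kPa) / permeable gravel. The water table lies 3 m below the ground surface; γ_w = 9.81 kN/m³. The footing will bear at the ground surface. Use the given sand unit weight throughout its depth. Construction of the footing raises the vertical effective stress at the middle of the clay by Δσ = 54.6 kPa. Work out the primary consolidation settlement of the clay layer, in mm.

S_c ≈ 29.2 mm

Mid-depth of clay below the ground surface: z = 3 + 7.8/2 = 6.9 m.
Total vertical stress at mid-clay: σ_v = 19.2×3 + 16.4×3.9 = 121.56 kPa.
Pore pressure: u = 9.81×(6.9 − 3) = 38.259 kPa.
Initial effective stress: σ'_0 = σ_v − u = 121.56 − 38.259 = 83.301 kPa.
Final effective stress: σ'_f = 83.301 + 54.6 = 137.9 kPa.
σ'_f = 137.9 ≤ σ'_p = 177 kPa, so the clay remains overconsolidated and only the recompression index applies:
S_c = C_r·H/(1+e₀)·log₁₀(σ'_f/σ'_0) = 0.031×7.8/1.81×log₁₀(137.9/83.301)
    = 0.13359 × 0.21891 = 0.02924 m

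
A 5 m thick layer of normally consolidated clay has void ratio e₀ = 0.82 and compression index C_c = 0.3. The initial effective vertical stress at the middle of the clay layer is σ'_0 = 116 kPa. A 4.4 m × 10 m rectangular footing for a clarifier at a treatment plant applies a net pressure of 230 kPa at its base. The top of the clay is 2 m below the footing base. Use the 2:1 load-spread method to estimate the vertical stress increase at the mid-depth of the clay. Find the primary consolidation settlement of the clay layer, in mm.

S_c ≈ 185 mm

Mid-depth of clay below the footing base: z = 2 + 5/2 = 4.5 m.
Stress increase at mid-clay by the 2:1 spreading method:
Δσ = qBL/((B+z)(L+z)) = 230×4.4×10/((4.4+4.5)(10+4.5)) = 78.419 kPa
Final effective stress: σ'_f = σ'_0 + Δσ = 116 + 78.419 = 194.42 kPa.
Normally consolidated clay, so the full stress increment lies on the virgin compression line:
S_c = C_c·H/(1+e₀)·log₁₀(σ'_f/σ'_0) = 0.3×5/(1+0.82)×log₁₀(194.42/116)
    = 0.82418 × 0.22428 = 0.1848 m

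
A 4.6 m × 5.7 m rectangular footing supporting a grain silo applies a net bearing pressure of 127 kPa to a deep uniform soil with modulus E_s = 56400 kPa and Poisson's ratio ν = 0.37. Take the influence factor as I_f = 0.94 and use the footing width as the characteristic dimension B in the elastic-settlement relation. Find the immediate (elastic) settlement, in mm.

S_e ≈ 8.4 mm

Immediate (elastic) settlement: S_e = q·B·(1−ν²)/E_s · I_f.
S_e = 127 × 4.6 × (1 − 0.37²) / 56400 × 0.94
    = 127 × 4.6 × 0.8631 / 56400 × 0.94
    = 0.008404 m = 8.404 mm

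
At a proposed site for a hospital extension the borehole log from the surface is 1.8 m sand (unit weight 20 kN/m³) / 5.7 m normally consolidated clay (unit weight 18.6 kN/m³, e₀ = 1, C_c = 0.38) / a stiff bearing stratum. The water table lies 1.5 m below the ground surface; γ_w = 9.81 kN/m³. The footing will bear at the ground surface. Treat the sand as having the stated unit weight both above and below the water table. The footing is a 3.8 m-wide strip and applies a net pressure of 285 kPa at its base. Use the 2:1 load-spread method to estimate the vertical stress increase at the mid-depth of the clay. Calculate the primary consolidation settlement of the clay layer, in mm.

S_c ≈ 548 mm

Mid-depth of clay below the ground surface: z = 1.8 + 5.7/2 = 4.65 m.
Total vertical stress at mid-clay: σ_v = 20×1.8 + 18.6×2.85 = 89.01 kPa.
Pore pressure: u = 9.81×(4.65 − 1.5) = 30.902 kPa.
Initial effective stress: σ'_0 = σ_v − u = 89.01 − 30.902 = 58.108 kPa.
Stress increase at mid-clay by the 2:1 spreading method:
Δσ = qB/(B+z) = 285×3.8/(3.8+4.65) = 128.17 kPa
Final effective stress: σ'_f = σ'_0 + Δσ = 58.108 + 128.17 = 186.28 kPa.
Normally consolidated clay, so the full stress increment lies on the virgin compression line:
S_c = C_c·H/(1+e₀)·log₁₀(σ'_f/σ'_0) = 0.38×5.7/(1+1)×log₁₀(186.28/58.108)
    = 1.083 × 0.50593 = 0.5479 m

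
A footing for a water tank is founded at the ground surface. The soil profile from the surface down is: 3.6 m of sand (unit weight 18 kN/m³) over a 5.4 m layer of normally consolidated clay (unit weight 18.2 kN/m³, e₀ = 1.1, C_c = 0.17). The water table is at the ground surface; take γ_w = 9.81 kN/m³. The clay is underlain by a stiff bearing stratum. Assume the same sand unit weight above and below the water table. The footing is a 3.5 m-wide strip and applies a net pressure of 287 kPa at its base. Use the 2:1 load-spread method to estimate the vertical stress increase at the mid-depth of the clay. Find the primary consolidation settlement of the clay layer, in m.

Mid-depth of clay below the ground surface: z = 3.6 + 5.4/2 = 6.3 m.
Total vertical stress at mid-clay: σ_v = 18×3.6 + 18.2×2.7 = 113.94 kPa.
Pore pressure: u = 9.81×(6.3 − 0) = 61.803 kPa.
Initial effective stress: σ'_0 = σ_v − u = 113.94 − 61.803 = 52.137 kPa.
Stress increase at mid-clay by the 2:1 spreading method:
Δσ = qB/(B+z) = 287×3.5/(3.5+6.3) = 102.5 kPa
Final effective stress: σ'_f = σ'_0 + Δσ = 52.137 + 102.5 = 154.64 kPa.
Normally consolidated clay, so the full stress increment lies on the virgin compression line:
S_c = C_c·H/(1+e₀)·log₁₀(σ'_f/σ'_0) = 0.17×5.4/(1+1.1)×log₁₀(154.64/52.137)
    = 0.43714 × 0.47218 = 0.2064 m

S_c ≈ 0.206 m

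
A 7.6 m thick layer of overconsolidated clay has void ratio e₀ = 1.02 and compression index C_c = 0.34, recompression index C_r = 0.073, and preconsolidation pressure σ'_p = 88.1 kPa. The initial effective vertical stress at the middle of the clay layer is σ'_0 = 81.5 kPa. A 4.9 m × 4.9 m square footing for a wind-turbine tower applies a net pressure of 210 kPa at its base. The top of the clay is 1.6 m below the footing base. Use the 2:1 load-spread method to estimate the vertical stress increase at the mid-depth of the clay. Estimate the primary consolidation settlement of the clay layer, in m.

Mid-depth of clay below the footing base: z = 1.6 + 7.6/2 = 5.4 m.
Stress increase at mid-clay by the 2:1 spreading method:
Δσ = qBL/((B+z)(L+z)) = 210×4.9×4.9/((4.9+5.4)(4.9+5.4)) = 47.527 kPa
Final effective stress: σ'_f = 81.5 + 47.527 = 129.03 kPa.
σ'_f = 129.03 > σ'_p = 88.1 kPa, so the stress path crosses the preconsolidation pressure — recompression up to σ'_p, then virgin compression beyond:
S_c = H/(1+e₀)·[C_r·log₁₀(σ'_p/σ'_0) + C_c·log₁₀(σ'_f/σ'_p)]
    = 7.6/2.02 × [0.073×log₁₀(88.1/81.5) + 0.34×log₁₀(129.03/88.1)]
    = 3.7624 × [0.0024687 + 0.056343] = 0.2213 m

S_c ≈ 0.221 m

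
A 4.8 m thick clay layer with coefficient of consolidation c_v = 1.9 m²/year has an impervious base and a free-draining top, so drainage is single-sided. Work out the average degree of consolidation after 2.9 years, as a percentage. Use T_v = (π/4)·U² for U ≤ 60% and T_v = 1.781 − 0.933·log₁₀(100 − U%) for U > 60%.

Drainage path length: H_d = H = 4.8 m (single drainage).
T_v = c_v·t/H_d² = 1.9×2.9/4.8² = 0.23915.
T_v = 0.23915 corresponds to the U ≤ 60% branch:
U = √(4T_v/π) = 0.5518

U ≈ 55.2 %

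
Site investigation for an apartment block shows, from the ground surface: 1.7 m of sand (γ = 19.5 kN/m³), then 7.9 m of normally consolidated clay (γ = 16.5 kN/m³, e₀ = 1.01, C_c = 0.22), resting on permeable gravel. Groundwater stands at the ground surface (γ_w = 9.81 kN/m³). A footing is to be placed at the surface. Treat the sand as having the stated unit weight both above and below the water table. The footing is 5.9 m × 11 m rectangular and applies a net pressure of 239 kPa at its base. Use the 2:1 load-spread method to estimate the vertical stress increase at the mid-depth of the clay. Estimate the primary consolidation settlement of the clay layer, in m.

S_c ≈ 0.397 m

Mid-depth of clay below the ground surface: z = 1.7 + 7.9/2 = 5.65 m.
Total vertical stress at mid-clay: σ_v = 19.5×1.7 + 16.5×3.95 = 98.325 kPa.
Pore pressure: u = 9.81×(5.65 − 0) = 55.427 kPa.
Initial effective stress: σ'_0 = σ_v − u = 98.325 − 55.427 = 42.898 kPa.
Stress increase at mid-clay by the 2:1 spreading method:
Δσ = qBL/((B+z)(L+z)) = 239×5.9×11/((5.9+5.65)(11+5.65)) = 80.658 kPa
Final effective stress: σ'_f = σ'_0 + Δσ = 42.898 + 80.658 = 123.56 kPa.
Normally consolidated clay, so the full stress increment lies on the virgin compression line:
S_c = C_c·H/(1+e₀)·log₁₀(σ'_f/σ'_0) = 0.22×7.9/(1+1.01)×log₁₀(123.56/42.898)
    = 0.86468 × 0.45944 = 0.3973 m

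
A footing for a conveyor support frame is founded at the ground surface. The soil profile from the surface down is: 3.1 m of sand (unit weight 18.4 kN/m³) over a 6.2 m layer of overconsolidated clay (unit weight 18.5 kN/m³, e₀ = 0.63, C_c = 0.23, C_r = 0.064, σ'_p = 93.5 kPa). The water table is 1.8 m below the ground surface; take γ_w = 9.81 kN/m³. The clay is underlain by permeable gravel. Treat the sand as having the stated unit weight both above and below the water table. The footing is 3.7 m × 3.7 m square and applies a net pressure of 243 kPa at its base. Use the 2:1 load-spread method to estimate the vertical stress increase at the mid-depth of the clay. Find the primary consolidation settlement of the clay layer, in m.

Mid-depth of clay below the ground surface: z = 3.1 + 6.2/2 = 6.2 m.
Total vertical stress at mid-clay: σ_v = 18.4×3.1 + 18.5×3.1 = 114.39 kPa.
Pore pressure: u = 9.81×(6.2 − 1.8) = 43.164 kPa.
Initial effective stress: σ'_0 = σ_v − u = 114.39 − 43.164 = 71.226 kPa.
Stress increase at mid-clay by the 2:1 spreading method:
Δσ = qBL/((B+z)(L+z)) = 243×3.7×3.7/((3.7+6.2)(3.7+6.2)) = 33.942 kPa
Final effective stress: σ'_f = 71.226 + 33.942 = 105.17 kPa.
σ'_f = 105.17 > σ'_p = 93.5 kPa, so the stress path crosses the preconsolidation pressure — recompression up to σ'_p, then virgin compression beyond:
S_c = H/(1+e₀)·[C_r·log₁₀(σ'_p/σ'_0) + C_c·log₁₀(σ'_f/σ'_p)]
    = 6.2/1.63 × [0.064×log₁₀(93.5/71.226) + 0.23×log₁₀(105.17/93.5)]
    = 3.8037 × [0.0075631 + 0.011748] = 0.07345 m

S_c ≈ 0.0735 m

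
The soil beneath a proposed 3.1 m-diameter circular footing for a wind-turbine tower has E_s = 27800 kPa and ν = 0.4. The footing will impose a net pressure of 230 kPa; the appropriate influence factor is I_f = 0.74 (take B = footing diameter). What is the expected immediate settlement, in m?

Immediate (elastic) settlement: S_e = q·B·(1−ν²)/E_s · I_f.
S_e = 230 × 3.1 × (1 − 0.4²) / 27800 × 0.74
    = 230 × 3.1 × 0.84 / 27800 × 0.74
    = 0.01594 m

S_e ≈ 0.0159 m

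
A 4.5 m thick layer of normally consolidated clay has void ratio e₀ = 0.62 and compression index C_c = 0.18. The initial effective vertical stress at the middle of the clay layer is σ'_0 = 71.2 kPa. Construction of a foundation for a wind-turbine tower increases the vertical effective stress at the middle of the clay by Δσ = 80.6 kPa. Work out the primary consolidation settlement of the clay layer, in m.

S_c ≈ 0.164 m

Final effective stress: σ'_f = σ'_0 + Δσ = 71.2 + 80.6 = 151.8 kPa.
Normally consolidated clay, so the full stress increment lies on the virgin compression line:
S_c = C_c·H/(1+e₀)·log₁₀(σ'_f/σ'_0) = 0.18×4.5/(1+0.62)×log₁₀(151.8/71.2)
    = 0.5 × 0.32879 = 0.1644 m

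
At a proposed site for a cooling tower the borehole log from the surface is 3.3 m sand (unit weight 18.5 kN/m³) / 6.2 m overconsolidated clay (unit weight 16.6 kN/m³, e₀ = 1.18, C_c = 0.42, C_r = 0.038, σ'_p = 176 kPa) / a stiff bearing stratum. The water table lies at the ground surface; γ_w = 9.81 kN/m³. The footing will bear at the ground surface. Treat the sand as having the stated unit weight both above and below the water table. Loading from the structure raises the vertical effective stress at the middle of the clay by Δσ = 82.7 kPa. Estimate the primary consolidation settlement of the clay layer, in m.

Mid-depth of clay below the ground surface: z = 3.3 + 6.2/2 = 6.4 m.
Total vertical stress at mid-clay: σ_v = 18.5×3.3 + 16.6×3.1 = 112.51 kPa.
Pore pressure: u = 9.81×(6.4 − 0) = 62.784 kPa.
Initial effective stress: σ'_0 = σ_v − u = 112.51 − 62.784 = 49.726 kPa.
Final effective stress: σ'_f = 49.726 + 82.7 = 132.43 kPa.
σ'_f = 132.43 ≤ σ'_p = 176 kPa, so the clay remains overconsolidated and only the recompression index applies:
S_c = C_r·H/(1+e₀)·log₁₀(σ'_f/σ'_0) = 0.038×6.2/2.18×log₁₀(132.43/49.726)
    = 0.10807 × 0.4254 = 0.04597 m

S_c ≈ 0.046 m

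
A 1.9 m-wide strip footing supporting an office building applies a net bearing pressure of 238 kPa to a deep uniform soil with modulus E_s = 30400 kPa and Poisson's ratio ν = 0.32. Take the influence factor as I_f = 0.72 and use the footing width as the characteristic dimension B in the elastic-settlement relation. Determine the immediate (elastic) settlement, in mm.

Immediate (elastic) settlement: S_e = q·B·(1−ν²)/E_s · I_f.
S_e = 238 × 1.9 × (1 − 0.32²) / 30400 × 0.72
    = 238 × 1.9 × 0.8976 / 30400 × 0.72
    = 0.009613 m = 9.613 mm

S_e ≈ 9.61 mm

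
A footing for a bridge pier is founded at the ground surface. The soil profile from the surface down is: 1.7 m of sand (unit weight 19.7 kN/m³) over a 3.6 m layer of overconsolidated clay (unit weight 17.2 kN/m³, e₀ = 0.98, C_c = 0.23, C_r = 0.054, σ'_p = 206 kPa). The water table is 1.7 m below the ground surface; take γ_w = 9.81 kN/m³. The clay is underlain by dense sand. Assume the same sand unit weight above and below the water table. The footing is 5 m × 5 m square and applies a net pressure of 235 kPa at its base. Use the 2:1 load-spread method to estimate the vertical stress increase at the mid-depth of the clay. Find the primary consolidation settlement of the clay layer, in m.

S_c ≈ 0.0429 m

Mid-depth of clay below the ground surface: z = 1.7 + 3.6/2 = 3.5 m.
Total vertical stress at mid-clay: σ_v = 19.7×1.7 + 17.2×1.8 = 64.45 kPa.
Pore pressure: u = 9.81×(3.5 − 1.7) = 17.658 kPa.
Initial effective stress: σ'_0 = σ_v − u = 64.45 − 17.658 = 46.792 kPa.
Stress increase at mid-clay by the 2:1 spreading method:
Δσ = qBL/((B+z)(L+z)) = 235×5×5/((5+3.5)(5+3.5)) = 81.315 kPa
Final effective stress: σ'_f = 46.792 + 81.315 = 128.11 kPa.
σ'_f = 128.11 ≤ σ'_p = 206 kPa, so the clay remains overconsolidated and only the recompression index applies:
S_c = C_r·H/(1+e₀)·log₁₀(σ'_f/σ'_0) = 0.054×3.6/1.98×log₁₀(128.11/46.792)
    = 0.098183 × 0.43741 = 0.04295 m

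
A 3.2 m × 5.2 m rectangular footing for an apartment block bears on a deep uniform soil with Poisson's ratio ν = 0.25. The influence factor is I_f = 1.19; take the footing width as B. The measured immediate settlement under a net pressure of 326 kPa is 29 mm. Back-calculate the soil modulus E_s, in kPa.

E_s ≈ 40100 kPa

S_e = q·B·(1−ν²)/E_s · I_f  ⇒  E_s = q·B·(1−ν²)·I_f / S_e.
E_s = 326 × 3.2 × 0.9375 × 1.19 / 0.029 = 40130 kPa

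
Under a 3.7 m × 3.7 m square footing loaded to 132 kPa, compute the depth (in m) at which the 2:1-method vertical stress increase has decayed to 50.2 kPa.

z ≈ 2.3 m

2:1 spreading — at depth z the loaded area has grown by z in each plan dimension:
qB²/(B+z)² = Δσ_z ⇒ z = B(√(q/Δσ_z) − 1) = 3.7×(√(132/50.2) − 1) = 2.3 m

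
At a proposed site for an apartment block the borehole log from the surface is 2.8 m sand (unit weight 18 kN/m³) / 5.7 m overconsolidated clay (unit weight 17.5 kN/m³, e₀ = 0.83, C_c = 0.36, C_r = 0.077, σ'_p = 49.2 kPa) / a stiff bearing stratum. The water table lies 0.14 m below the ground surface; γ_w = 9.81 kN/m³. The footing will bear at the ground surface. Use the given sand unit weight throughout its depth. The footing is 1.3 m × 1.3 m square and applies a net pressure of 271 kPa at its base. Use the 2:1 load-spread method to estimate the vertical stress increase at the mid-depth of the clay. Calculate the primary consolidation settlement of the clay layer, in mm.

Mid-depth of clay below the ground surface: z = 2.8 + 5.7/2 = 5.65 m.
Total vertical stress at mid-clay: σ_v = 18×2.8 + 17.5×2.85 = 100.28 kPa.
Pore pressure: u = 9.81×(5.65 − 0.14) = 54.053 kPa.
Initial effective stress: σ'_0 = σ_v − u = 100.28 − 54.053 = 46.227 kPa.
Stress increase at mid-clay by the 2:1 spreading method:
Δσ = qBL/((B+z)(L+z)) = 271×1.3×1.3/((1.3+5.65)(1.3+5.65)) = 9.4817 kPa
Final effective stress: σ'_f = 46.227 + 9.4817 = 55.709 kPa.
σ'_f = 55.709 > σ'_p = 49.2 kPa, so the stress path crosses the preconsolidation pressure — recompression up to σ'_p, then virgin compression beyond:
S_c = H/(1+e₀)·[C_r·log₁₀(σ'_p/σ'_0) + C_c·log₁₀(σ'_f/σ'_p)]
    = 5.7/1.83 × [0.077×log₁₀(49.2/46.227) + 0.36×log₁₀(55.709/49.2)]
    = 3.1148 × [0.0020843 + 0.019426] = 0.067 m

S_c ≈ 67 mm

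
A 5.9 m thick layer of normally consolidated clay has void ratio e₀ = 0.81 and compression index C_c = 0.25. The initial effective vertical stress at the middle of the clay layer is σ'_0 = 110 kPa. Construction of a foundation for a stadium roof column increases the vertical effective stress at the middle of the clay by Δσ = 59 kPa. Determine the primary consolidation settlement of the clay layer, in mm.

S_c ≈ 152 mm

Final effective stress: σ'_f = σ'_0 + Δσ = 110 + 59 = 169 kPa.
Normally consolidated clay, so the full stress increment lies on the virgin compression line:
S_c = C_c·H/(1+e₀)·log₁₀(σ'_f/σ'_0) = 0.25×5.9/(1+0.81)×log₁₀(169/110)
    = 0.81492 × 0.18649 = 0.152 m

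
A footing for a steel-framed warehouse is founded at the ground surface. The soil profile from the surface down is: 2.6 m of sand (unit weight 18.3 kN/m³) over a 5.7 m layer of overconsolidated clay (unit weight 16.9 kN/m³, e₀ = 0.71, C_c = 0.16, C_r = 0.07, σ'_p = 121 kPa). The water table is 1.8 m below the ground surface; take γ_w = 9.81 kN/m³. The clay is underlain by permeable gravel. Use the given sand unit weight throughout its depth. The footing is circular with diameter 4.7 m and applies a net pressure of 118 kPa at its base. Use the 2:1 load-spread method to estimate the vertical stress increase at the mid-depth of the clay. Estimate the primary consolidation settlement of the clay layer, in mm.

Mid-depth of clay below the ground surface: z = 2.6 + 5.7/2 = 5.45 m.
Total vertical stress at mid-clay: σ_v = 18.3×2.6 + 16.9×2.85 = 95.745 kPa.
Pore pressure: u = 9.81×(5.45 − 1.8) = 35.806 kPa.
Initial effective stress: σ'_0 = σ_v − u = 95.745 − 35.806 = 59.939 kPa.
Stress increase at mid-clay by the 2:1 spreading method:
Δσ ≈ qD²/(D+z)² = 118×4.7²/(4.7+5.45)² = 25.301 kPa
Final effective stress: σ'_f = 59.939 + 25.301 = 85.24 kPa.
σ'_f = 85.24 ≤ σ'_p = 121 kPa, so the clay remains overconsolidated and only the recompression index applies:
S_c = C_r·H/(1+e₀)·log₁₀(σ'_f/σ'_0) = 0.07×5.7/1.71×log₁₀(85.24/59.939)
    = 0.23333 × 0.15293 = 0.03568 m

S_c ≈ 35.7 mm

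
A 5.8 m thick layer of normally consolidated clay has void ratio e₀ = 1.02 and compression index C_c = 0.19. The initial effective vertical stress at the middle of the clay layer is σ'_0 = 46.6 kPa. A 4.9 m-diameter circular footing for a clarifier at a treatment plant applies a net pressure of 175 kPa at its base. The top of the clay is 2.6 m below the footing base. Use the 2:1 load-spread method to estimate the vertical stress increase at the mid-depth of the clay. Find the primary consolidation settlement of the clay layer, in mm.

Mid-depth of clay below the footing base: z = 2.6 + 5.8/2 = 5.5 m.
Stress increase at mid-clay by the 2:1 spreading method:
Δσ ≈ qD²/(D+z)² = 175×4.9²/(4.9+5.5)² = 38.848 kPa
Final effective stress: σ'_f = σ'_0 + Δσ = 46.6 + 38.848 = 85.448 kPa.
Normally consolidated clay, so the full stress increment lies on the virgin compression line:
S_c = C_c·H/(1+e₀)·log₁₀(σ'_f/σ'_0) = 0.19×5.8/(1+1.02)×log₁₀(85.448/46.6)
    = 0.54554 × 0.26332 = 0.1437 m

S_c ≈ 144 mm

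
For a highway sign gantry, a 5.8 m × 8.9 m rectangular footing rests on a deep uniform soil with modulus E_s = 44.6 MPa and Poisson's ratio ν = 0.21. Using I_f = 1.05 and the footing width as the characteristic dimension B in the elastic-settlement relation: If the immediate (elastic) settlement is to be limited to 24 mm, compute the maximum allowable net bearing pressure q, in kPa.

E_s = 44.6 MPa = 44600 kPa.
S_e = q·B·(1−ν²)/E_s · I_f  ⇒  q = S_e·E_s / (B·(1−ν²)·I_f).
q = 0.024 × 44600 / (5.8 × 0.9559 × 1.05) = 183.9 kPa

q ≈ 184 kPa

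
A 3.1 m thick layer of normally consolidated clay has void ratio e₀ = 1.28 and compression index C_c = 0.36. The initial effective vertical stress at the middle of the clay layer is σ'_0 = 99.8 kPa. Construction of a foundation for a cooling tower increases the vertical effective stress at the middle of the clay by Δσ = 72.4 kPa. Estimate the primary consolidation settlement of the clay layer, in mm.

Final effective stress: σ'_f = σ'_0 + Δσ = 99.8 + 72.4 = 172.2 kPa.
Normally consolidated clay, so the full stress increment lies on the virgin compression line:
S_c = C_c·H/(1+e₀)·log₁₀(σ'_f/σ'_0) = 0.36×3.1/(1+1.28)×log₁₀(172.2/99.8)
    = 0.48947 × 0.2369 = 0.116 m

S_c ≈ 116 mm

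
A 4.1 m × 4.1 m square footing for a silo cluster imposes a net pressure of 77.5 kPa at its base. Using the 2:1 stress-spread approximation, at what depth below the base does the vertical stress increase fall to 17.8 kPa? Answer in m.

z ≈ 4.46 m

2:1 spreading — at depth z the loaded area has grown by z in each plan dimension:
qB²/(B+z)² = Δσ_z ⇒ z = B(√(q/Δσ_z) − 1) = 4.1×(√(77.5/17.8) − 1) = 4.455 m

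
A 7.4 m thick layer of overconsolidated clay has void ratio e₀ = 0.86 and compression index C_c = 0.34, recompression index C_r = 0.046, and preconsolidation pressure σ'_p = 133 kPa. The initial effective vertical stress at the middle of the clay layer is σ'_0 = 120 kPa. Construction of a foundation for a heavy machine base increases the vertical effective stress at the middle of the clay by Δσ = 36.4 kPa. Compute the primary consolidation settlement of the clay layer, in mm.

S_c ≈ 103 mm

Final effective stress: σ'_f = 120 + 36.4 = 156.4 kPa.
σ'_f = 156.4 > σ'_p = 133 kPa, so the stress path crosses the preconsolidation pressure — recompression up to σ'_p, then virgin compression beyond:
S_c = H/(1+e₀)·[C_r·log₁₀(σ'_p/σ'_0) + C_c·log₁₀(σ'_f/σ'_p)]
    = 7.4/1.86 × [0.046×log₁₀(133/120) + 0.34×log₁₀(156.4/133)]
    = 3.9785 × [0.0020548 + 0.023931] = 0.1034 m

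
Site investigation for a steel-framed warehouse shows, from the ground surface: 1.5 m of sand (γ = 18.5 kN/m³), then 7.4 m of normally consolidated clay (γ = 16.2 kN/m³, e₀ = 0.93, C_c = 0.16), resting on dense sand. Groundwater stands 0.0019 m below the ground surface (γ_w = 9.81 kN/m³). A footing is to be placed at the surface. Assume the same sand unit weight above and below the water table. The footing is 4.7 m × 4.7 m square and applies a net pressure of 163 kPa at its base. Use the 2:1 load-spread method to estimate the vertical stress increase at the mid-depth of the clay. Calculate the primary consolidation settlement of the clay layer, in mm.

Mid-depth of clay below the ground surface: z = 1.5 + 7.4/2 = 5.2 m.
Total vertical stress at mid-clay: σ_v = 18.5×1.5 + 16.2×3.7 = 87.69 kPa.
Pore pressure: u = 9.81×(5.2 − 0.0019) = 50.992 kPa.
Initial effective stress: σ'_0 = σ_v − u = 87.69 − 50.992 = 36.698 kPa.
Stress increase at mid-clay by the 2:1 spreading method:
Δσ = qBL/((B+z)(L+z)) = 163×4.7×4.7/((4.7+5.2)(4.7+5.2)) = 36.738 kPa
Final effective stress: σ'_f = σ'_0 + Δσ = 36.698 + 36.738 = 73.436 kPa.
Normally consolidated clay, so the full stress increment lies on the virgin compression line:
S_c = C_c·H/(1+e₀)·log₁₀(σ'_f/σ'_0) = 0.16×7.4/(1+0.93)×log₁₀(73.436/36.698)
    = 0.61347 × 0.30127 = 0.1848 m

S_c ≈ 185 mm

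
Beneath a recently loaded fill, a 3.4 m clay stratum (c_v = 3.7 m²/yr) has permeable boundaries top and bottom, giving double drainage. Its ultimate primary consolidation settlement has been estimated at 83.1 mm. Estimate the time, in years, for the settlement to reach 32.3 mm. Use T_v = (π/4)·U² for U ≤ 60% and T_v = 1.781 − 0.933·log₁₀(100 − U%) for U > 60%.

t ≈ 0.0927 years

Drainage path length: H_d = H/2 = 1.7 m (double drainage).
U = S(t)/S_ult = 32.3/83.1 = 0.3887.
U ≤ 60%: T_v = (π/4)·U² = (π/4)×0.38869² = 0.11866.
t = T_v·H_d²/c_v = 0.11866×1.7²/3.7 = 0.09268 years.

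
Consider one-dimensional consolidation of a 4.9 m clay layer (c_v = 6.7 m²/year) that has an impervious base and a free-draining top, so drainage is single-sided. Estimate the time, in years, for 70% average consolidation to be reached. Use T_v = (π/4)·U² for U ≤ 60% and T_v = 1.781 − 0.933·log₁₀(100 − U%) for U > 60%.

t ≈ 1.44 years

Drainage path length: H_d = H = 4.9 m (single drainage).
U > 60%: T_v = 1.781 − 0.933·log₁₀(100 − 70) = 0.40285.
t = T_v·H_d²/c_v = 0.40285×4.9²/6.7 = 1.444 years.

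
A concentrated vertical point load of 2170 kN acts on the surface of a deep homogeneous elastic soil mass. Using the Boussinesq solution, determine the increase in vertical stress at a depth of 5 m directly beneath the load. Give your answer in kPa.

Δσ_z ≈ 41.4 kPa

Boussinesq vertical stress below a point load on an elastic half-space:
Δσ_z = 3P/(2πz²) · [1 + (r/z)²]^(−5/2)
r/z = 0/5 = 0; [1+(r/z)²]^(−5/2) = 1.
Δσ_z = 3×2170/(2π×5²) × 1 = 41.444 × 1 = 41.44 kPa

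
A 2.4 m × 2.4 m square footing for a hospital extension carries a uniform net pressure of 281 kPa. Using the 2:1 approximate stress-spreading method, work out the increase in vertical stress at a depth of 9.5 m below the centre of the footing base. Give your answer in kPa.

Δσ_z ≈ 11.4 kPa

By the 2:1 method the load spreads at 1 horizontal : 2 vertical, so at depth z the loaded area has grown by z in each plan dimension:
Δσ = qBL/((B+z)(L+z)) = 281×2.4×2.4/((2.4+9.5)(2.4+9.5)) = 11.43 kPa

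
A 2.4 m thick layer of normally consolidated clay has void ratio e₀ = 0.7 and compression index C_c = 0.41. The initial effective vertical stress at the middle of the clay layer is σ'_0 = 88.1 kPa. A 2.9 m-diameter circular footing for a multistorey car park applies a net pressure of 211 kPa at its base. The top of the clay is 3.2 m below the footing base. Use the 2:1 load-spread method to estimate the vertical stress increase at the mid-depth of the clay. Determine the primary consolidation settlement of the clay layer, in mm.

S_c ≈ 80.6 mm

Mid-depth of clay below the footing base: z = 3.2 + 2.4/2 = 4.4 m.
Stress increase at mid-clay by the 2:1 spreading method:
Δσ ≈ qD²/(D+z)² = 211×2.9²/(2.9+4.4)² = 33.299 kPa
Final effective stress: σ'_f = σ'_0 + Δσ = 88.1 + 33.299 = 121.4 kPa.
Normally consolidated clay, so the full stress increment lies on the virgin compression line:
S_c = C_c·H/(1+e₀)·log₁₀(σ'_f/σ'_0) = 0.41×2.4/(1+0.7)×log₁₀(121.4/88.1)
    = 0.57882 × 0.13924 = 0.08059 m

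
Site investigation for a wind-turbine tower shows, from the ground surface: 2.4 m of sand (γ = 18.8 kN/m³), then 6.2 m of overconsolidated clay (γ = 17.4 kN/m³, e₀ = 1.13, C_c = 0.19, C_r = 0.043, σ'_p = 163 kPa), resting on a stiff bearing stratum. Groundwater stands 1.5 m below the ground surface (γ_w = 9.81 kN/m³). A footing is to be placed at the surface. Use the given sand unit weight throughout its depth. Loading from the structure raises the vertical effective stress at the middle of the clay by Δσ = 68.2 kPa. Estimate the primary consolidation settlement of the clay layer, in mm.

Mid-depth of clay below the ground surface: z = 2.4 + 6.2/2 = 5.5 m.
Total vertical stress at mid-clay: σ_v = 18.8×2.4 + 17.4×3.1 = 99.06 kPa.
Pore pressure: u = 9.81×(5.5 − 1.5) = 39.24 kPa.
Initial effective stress: σ'_0 = σ_v − u = 99.06 − 39.24 = 59.82 kPa.
Final effective stress: σ'_f = 59.82 + 68.2 = 128.02 kPa.
σ'_f = 128.02 ≤ σ'_p = 163 kPa, so the clay remains overconsolidated and only the recompression index applies:
S_c = C_r·H/(1+e₀)·log₁₀(σ'_f/σ'_0) = 0.043×6.2/2.13×log₁₀(128.02/59.82)
    = 0.12516 × 0.33043 = 0.04136 m

S_c ≈ 41.4 mm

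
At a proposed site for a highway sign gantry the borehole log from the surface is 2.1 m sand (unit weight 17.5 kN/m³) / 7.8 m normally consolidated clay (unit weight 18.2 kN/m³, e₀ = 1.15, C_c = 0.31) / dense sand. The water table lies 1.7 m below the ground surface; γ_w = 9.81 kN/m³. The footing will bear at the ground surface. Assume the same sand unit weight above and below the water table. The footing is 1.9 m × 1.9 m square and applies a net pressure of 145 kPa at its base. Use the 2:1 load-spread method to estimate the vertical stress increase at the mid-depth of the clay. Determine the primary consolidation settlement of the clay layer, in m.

S_c ≈ 0.0588 m

Mid-depth of clay below the ground surface: z = 2.1 + 7.8/2 = 6 m.
Total vertical stress at mid-clay: σ_v = 17.5×2.1 + 18.2×3.9 = 107.73 kPa.
Pore pressure: u = 9.81×(6 − 1.7) = 42.183 kPa.
Initial effective stress: σ'_0 = σ_v − u = 107.73 − 42.183 = 65.547 kPa.
Stress increase at mid-clay by the 2:1 spreading method:
Δσ = qBL/((B+z)(L+z)) = 145×1.9×1.9/((1.9+6)(1.9+6)) = 8.3873 kPa
Final effective stress: σ'_f = σ'_0 + Δσ = 65.547 + 8.3873 = 73.934 kPa.
Normally consolidated clay, so the full stress increment lies on the virgin compression line:
S_c = C_c·H/(1+e₀)·log₁₀(σ'_f/σ'_0) = 0.31×7.8/(1+1.15)×log₁₀(73.934/65.547)
    = 1.1247 × 0.052291 = 0.05881 m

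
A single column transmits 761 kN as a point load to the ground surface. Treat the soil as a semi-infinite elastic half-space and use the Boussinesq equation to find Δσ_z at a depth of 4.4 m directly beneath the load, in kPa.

Boussinesq vertical stress below a point load on an elastic half-space:
Δσ_z = 3P/(2πz²) · [1 + (r/z)²]^(−5/2)
r/z = 0/4.4 = 0; [1+(r/z)²]^(−5/2) = 1.
Δσ_z = 3×761/(2π×4.4²) × 1 = 18.768 × 1 = 18.77 kPa

Δσ_z ≈ 18.8 kPa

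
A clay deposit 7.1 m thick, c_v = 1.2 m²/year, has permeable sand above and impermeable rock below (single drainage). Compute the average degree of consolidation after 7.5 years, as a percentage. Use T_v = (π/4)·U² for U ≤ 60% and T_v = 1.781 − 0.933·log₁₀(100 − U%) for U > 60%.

U ≈ 47.7 %

Drainage path length: H_d = H = 7.1 m (single drainage).
T_v = c_v·t/H_d² = 1.2×7.5/7.1² = 0.17854.
T_v = 0.17854 corresponds to the U ≤ 60% branch:
U = √(4T_v/π) = 0.4768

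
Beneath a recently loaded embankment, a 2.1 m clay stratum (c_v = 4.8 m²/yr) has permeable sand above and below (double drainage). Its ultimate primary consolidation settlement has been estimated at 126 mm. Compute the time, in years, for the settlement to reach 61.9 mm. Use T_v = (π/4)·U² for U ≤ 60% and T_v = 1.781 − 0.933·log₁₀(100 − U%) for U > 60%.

t ≈ 0.0435 years

Drainage path length: H_d = H/2 = 1.05 m (double drainage).
U = S(t)/S_ult = 61.9/126 = 0.4913.
U ≤ 60%: T_v = (π/4)·U² = (π/4)×0.49127² = 0.18955.
t = T_v·H_d²/c_v = 0.18955×1.05²/4.8 = 0.04354 years.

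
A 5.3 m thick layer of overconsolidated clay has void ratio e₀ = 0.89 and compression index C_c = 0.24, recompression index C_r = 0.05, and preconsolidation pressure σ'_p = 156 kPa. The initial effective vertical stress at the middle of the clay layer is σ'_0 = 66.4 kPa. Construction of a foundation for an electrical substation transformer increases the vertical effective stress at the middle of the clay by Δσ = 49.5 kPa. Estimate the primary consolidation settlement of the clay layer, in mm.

S_c ≈ 33.9 mm

Final effective stress: σ'_f = 66.4 + 49.5 = 115.9 kPa.
σ'_f = 115.9 ≤ σ'_p = 156 kPa, so the clay remains overconsolidated and only the recompression index applies:
S_c = C_r·H/(1+e₀)·log₁₀(σ'_f/σ'_0) = 0.05×5.3/1.89×log₁₀(115.9/66.4)
    = 0.14021 × 0.24192 = 0.03392 m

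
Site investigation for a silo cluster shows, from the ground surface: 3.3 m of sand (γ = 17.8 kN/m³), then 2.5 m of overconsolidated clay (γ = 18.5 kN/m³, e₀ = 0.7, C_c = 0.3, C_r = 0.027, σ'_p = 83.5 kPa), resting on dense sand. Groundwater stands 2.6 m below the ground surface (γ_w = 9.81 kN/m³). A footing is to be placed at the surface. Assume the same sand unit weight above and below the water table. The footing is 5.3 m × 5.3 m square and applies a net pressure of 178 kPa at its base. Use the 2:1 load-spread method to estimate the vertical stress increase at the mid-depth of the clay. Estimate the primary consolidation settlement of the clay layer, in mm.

Mid-depth of clay below the ground surface: z = 3.3 + 2.5/2 = 4.55 m.
Total vertical stress at mid-clay: σ_v = 17.8×3.3 + 18.5×1.25 = 81.865 kPa.
Pore pressure: u = 9.81×(4.55 − 2.6) = 19.13 kPa.
Initial effective stress: σ'_0 = σ_v − u = 81.865 − 19.13 = 62.735 kPa.
Stress increase at mid-clay by the 2:1 spreading method:
Δσ = qBL/((B+z)(L+z)) = 178×5.3×5.3/((5.3+4.55)(5.3+4.55)) = 51.535 kPa
Final effective stress: σ'_f = 62.735 + 51.535 = 114.27 kPa.
σ'_f = 114.27 > σ'_p = 83.5 kPa, so the stress path crosses the preconsolidation pressure — recompression up to σ'_p, then virgin compression beyond:
S_c = H/(1+e₀)·[C_r·log₁₀(σ'_p/σ'_0) + C_c·log₁₀(σ'_f/σ'_p)]
    = 2.5/1.7 × [0.027×log₁₀(83.5/62.735) + 0.3×log₁₀(114.27/83.5)]
    = 1.4706 × [0.0033528 + 0.040874] = 0.06504 m

S_c ≈ 65 mm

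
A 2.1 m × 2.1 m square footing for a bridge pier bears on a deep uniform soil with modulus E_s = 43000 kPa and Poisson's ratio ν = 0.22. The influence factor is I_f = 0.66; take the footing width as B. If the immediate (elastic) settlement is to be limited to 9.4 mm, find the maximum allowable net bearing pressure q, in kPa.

S_e = q·B·(1−ν²)/E_s · I_f  ⇒  q = S_e·E_s / (B·(1−ν²)·I_f).
q = 0.0094 × 43000 / (2.1 × 0.9516 × 0.66) = 306.5 kPa

q ≈ 306 kPa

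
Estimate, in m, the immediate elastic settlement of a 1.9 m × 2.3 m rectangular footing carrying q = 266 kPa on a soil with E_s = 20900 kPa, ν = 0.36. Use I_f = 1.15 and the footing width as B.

Immediate (elastic) settlement: S_e = q·B·(1−ν²)/E_s · I_f.
S_e = 266 × 1.9 × (1 − 0.36²) / 20900 × 1.15
    = 266 × 1.9 × 0.8704 / 20900 × 1.15
    = 0.02421 m

S_e ≈ 0.0242 m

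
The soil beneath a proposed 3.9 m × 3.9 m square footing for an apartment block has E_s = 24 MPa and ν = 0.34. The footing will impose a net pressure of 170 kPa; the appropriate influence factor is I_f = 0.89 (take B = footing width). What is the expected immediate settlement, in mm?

S_e ≈ 21.7 mm

Immediate (elastic) settlement: S_e = q·B·(1−ν²)/E_s · I_f.
E_s = 24 MPa = 24000 kPa.
S_e = 170 × 3.9 × (1 − 0.34²) / 24000 × 0.89
    = 170 × 3.9 × 0.8844 / 24000 × 0.89
    = 0.02174 m = 21.74 mm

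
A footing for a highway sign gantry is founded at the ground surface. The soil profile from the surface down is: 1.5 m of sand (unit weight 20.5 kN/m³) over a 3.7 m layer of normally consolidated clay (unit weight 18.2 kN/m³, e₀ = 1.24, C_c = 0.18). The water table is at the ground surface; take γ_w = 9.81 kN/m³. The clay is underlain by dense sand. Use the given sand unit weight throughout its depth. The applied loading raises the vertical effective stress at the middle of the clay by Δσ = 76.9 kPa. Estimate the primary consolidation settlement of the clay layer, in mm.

Mid-depth of clay below the ground surface: z = 1.5 + 3.7/2 = 3.35 m.
Total vertical stress at mid-clay: σ_v = 20.5×1.5 + 18.2×1.85 = 64.42 kPa.
Pore pressure: u = 9.81×(3.35 − 0) = 32.864 kPa.
Initial effective stress: σ'_0 = σ_v − u = 64.42 − 32.864 = 31.556 kPa.
Final effective stress: σ'_f = σ'_0 + Δσ = 31.556 + 76.9 = 108.46 kPa.
Normally consolidated clay, so the full stress increment lies on the virgin compression line:
S_c = C_c·H/(1+e₀)·log₁₀(σ'_f/σ'_0) = 0.18×3.7/(1+1.24)×log₁₀(108.46/31.556)
    = 0.29732 × 0.53619 = 0.1594 m

S_c ≈ 159 mm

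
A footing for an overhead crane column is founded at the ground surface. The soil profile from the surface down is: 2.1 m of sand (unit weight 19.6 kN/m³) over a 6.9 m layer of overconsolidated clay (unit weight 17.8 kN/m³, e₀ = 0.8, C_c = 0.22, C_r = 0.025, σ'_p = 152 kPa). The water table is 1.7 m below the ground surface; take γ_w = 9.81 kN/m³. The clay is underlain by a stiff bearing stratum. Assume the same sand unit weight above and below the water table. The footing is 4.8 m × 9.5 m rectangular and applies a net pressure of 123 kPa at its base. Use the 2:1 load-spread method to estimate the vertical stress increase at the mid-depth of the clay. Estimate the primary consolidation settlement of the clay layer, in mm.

S_c ≈ 18.4 mm

Mid-depth of clay below the ground surface: z = 2.1 + 6.9/2 = 5.55 m.
Total vertical stress at mid-clay: σ_v = 19.6×2.1 + 17.8×3.45 = 102.57 kPa.
Pore pressure: u = 9.81×(5.55 − 1.7) = 37.769 kPa.
Initial effective stress: σ'_0 = σ_v − u = 102.57 − 37.769 = 64.801 kPa.
Stress increase at mid-clay by the 2:1 spreading method:
Δσ = qBL/((B+z)(L+z)) = 123×4.8×9.5/((4.8+5.55)(9.5+5.55)) = 36.008 kPa
Final effective stress: σ'_f = 64.801 + 36.008 = 100.81 kPa.
σ'_f = 100.81 ≤ σ'_p = 152 kPa, so the clay remains overconsolidated and only the recompression index applies:
S_c = C_r·H/(1+e₀)·log₁₀(σ'_f/σ'_0) = 0.025×6.9/1.8×log₁₀(100.81/64.801)
    = 0.095833 × 0.19192 = 0.01839 m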